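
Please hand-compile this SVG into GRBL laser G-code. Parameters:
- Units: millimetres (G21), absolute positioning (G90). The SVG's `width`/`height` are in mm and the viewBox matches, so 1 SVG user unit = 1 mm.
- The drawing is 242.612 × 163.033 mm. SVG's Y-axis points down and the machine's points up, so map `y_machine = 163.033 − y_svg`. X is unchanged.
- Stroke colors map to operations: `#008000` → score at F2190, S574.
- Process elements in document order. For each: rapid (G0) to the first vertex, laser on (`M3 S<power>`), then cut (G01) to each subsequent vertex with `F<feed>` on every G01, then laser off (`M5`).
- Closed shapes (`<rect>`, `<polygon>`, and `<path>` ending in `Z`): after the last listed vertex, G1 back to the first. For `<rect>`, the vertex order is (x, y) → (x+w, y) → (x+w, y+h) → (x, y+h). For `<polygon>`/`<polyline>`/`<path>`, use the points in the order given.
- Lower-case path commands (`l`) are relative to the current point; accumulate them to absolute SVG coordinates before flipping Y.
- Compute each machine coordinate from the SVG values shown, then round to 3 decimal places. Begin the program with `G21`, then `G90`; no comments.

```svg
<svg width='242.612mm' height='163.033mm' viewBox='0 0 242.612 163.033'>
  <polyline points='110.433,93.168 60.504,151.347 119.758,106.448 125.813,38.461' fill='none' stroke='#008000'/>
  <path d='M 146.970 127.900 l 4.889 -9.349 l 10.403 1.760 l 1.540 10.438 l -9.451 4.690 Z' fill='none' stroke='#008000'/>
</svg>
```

1 u = 1 mm; y_m = 163.033 − y.

[1] `<polyline>` open polyline, #008000→score S574 F2190: (110.433,69.865) → (60.504,11.686) → (119.758,56.585) → (125.813,124.572)

[2] `<path>` regular polygon, #008000→score S574 F2190: (146.970,35.133) → (151.859,44.482) → (162.262,42.722) → (163.802,32.284) → (154.351,27.594) → (146.970,35.133) (closed)

G21
G90
G0 X110.433 Y69.865
M3 S574
G01 X60.504 Y11.686 F2190
G01 X119.758 Y56.585 F2190
G01 X125.813 Y124.572 F2190
M5
G0 X146.970 Y35.133
M3 S574
G01 X151.859 Y44.482 F2190
G01 X162.262 Y42.722 F2190
G01 X163.802 Y32.284 F2190
G01 X154.351 Y27.594 F2190
G01 X146.970 Y35.133 F2190
M5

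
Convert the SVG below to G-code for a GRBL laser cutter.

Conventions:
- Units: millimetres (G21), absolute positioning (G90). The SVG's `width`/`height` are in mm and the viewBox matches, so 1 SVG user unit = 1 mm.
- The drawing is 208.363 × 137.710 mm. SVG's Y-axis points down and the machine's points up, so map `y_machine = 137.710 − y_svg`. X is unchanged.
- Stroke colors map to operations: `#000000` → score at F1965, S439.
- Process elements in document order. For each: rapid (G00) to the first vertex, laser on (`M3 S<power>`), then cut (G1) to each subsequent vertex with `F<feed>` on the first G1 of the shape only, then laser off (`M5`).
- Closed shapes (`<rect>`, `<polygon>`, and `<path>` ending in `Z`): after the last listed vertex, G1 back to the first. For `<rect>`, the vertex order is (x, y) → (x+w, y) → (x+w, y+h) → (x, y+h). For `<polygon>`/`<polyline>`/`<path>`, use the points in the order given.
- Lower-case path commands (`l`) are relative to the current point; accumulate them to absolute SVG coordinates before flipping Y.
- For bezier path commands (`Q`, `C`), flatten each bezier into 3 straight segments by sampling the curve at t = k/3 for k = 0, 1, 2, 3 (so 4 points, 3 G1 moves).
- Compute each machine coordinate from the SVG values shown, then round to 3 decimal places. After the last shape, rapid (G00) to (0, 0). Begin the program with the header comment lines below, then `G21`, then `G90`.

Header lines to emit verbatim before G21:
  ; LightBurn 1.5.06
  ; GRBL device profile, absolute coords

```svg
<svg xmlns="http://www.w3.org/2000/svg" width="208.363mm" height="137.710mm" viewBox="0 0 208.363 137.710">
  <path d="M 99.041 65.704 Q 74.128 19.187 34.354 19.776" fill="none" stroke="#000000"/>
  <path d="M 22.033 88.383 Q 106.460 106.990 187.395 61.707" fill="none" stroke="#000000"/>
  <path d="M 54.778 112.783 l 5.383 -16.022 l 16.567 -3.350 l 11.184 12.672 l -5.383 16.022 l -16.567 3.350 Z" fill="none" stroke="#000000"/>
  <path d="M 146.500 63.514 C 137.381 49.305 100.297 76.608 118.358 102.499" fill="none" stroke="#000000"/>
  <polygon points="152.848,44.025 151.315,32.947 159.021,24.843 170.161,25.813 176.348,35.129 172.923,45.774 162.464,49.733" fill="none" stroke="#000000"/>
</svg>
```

1 u = 1 mm; y_m = 137.710 − y.

[1] `<path>` quadratic bezier, #000000→score S439 F1965: (99.041,72.006) → (80.781,97.783) → (59.219,113.093) → (34.354,117.934)

[2] `<path>` quadratic bezier, #000000→score S439 F1965: (22.033,49.327) → (77.930,44.021) → (133.050,52.913) → (187.395,76.003)

[3] `<path>` regular polygon, #000000→score S439 F1965: (54.778,24.927) → (60.161,40.949) → (76.728,44.299) → (87.912,31.627) → (82.529,15.605) → (65.962,12.255) → (54.778,24.927) (closed)

[4] `<path>` cubic bezier, #000000→score S439 F1965: (146.500,74.196) → (131.137,76.157) → (115.601,59.983) → (118.358,35.211)

[5] `<polygon>` regular polygon, #000000→score S439 F1965: (152.848,93.685) → (151.315,104.763) → (159.021,112.867) → (170.161,111.897) → (176.348,102.581) → (172.923,91.936) → (162.464,87.977) → (152.848,93.685) (closed)

; LightBurn 1.5.06
; GRBL device profile, absolute coords
G21
G90
G00 X99.041 Y72.006
M3 S439
G1 X80.781 Y97.783 F1965
G1 X59.219 Y113.093
G1 X34.354 Y117.934
M5
G00 X22.033 Y49.327
M3 S439
G1 X77.930 Y44.021 F1965
G1 X133.050 Y52.913
G1 X187.395 Y76.003
M5
G00 X54.778 Y24.927
M3 S439
G1 X60.161 Y40.949 F1965
G1 X76.728 Y44.299
G1 X87.912 Y31.627
G1 X82.529 Y15.605
G1 X65.962 Y12.255
G1 X54.778 Y24.927
M5
G00 X146.500 Y74.196
M3 S439
G1 X131.137 Y76.157 F1965
G1 X115.601 Y59.983
G1 X118.358 Y35.211
M5
G00 X152.848 Y93.685
M3 S439
G1 X151.315 Y104.763 F1965
G1 X159.021 Y112.867
G1 X170.161 Y111.897
G1 X176.348 Y102.581
G1 X172.923 Y91.936
G1 X162.464 Y87.977
G1 X152.848 Y93.685
M5
G00 X0.000 Y0.000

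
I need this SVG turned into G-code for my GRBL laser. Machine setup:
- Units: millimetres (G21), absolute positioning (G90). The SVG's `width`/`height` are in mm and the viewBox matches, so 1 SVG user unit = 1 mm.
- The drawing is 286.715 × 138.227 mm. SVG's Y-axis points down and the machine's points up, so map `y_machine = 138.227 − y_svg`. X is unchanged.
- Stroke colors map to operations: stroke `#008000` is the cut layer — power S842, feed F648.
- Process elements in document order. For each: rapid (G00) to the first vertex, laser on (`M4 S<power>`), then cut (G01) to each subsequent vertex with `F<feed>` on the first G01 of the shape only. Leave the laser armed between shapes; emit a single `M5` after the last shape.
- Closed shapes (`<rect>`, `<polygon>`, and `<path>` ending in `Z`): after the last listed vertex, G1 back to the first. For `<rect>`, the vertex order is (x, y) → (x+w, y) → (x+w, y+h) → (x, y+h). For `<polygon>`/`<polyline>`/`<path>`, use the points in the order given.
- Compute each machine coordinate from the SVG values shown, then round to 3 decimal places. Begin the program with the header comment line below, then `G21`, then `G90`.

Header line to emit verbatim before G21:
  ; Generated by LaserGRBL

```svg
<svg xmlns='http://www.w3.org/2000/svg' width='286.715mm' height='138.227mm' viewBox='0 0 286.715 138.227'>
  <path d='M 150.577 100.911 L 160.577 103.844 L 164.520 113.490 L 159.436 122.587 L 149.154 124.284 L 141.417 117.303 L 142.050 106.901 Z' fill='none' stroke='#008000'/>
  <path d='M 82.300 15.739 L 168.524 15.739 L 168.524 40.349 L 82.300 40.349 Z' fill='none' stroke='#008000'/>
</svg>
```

1 u = 1 mm; y_m = 138.227 − y.

[1] `<path>` regular polygon, #008000→cut S842 F648: (150.577,37.316) → (160.577,34.383) → (164.520,24.737) → (159.436,15.640) → (149.154,13.943) → (141.417,20.924) → (142.050,31.326) → (150.577,37.316) (closed)

[2] `<path>` rectangle, #008000→cut S842 F648: (82.300,122.488) → (168.524,122.488) → (168.524,97.878) → (82.300,97.878) → (82.300,122.488) (closed)

; Generated by LaserGRBL
G21
G90
G00 X150.577 Y37.316
M4 S842
G01 X160.577 Y34.383 F648
G01 X164.520 Y24.737
G01 X159.436 Y15.640
G01 X149.154 Y13.943
G01 X141.417 Y20.924
G01 X142.050 Y31.326
G01 X150.577 Y37.316
G00 X82.300 Y122.488
M4 S842
G01 X168.524 Y122.488 F648
G01 X168.524 Y97.878
G01 X82.300 Y97.878
G01 X82.300 Y122.488
M5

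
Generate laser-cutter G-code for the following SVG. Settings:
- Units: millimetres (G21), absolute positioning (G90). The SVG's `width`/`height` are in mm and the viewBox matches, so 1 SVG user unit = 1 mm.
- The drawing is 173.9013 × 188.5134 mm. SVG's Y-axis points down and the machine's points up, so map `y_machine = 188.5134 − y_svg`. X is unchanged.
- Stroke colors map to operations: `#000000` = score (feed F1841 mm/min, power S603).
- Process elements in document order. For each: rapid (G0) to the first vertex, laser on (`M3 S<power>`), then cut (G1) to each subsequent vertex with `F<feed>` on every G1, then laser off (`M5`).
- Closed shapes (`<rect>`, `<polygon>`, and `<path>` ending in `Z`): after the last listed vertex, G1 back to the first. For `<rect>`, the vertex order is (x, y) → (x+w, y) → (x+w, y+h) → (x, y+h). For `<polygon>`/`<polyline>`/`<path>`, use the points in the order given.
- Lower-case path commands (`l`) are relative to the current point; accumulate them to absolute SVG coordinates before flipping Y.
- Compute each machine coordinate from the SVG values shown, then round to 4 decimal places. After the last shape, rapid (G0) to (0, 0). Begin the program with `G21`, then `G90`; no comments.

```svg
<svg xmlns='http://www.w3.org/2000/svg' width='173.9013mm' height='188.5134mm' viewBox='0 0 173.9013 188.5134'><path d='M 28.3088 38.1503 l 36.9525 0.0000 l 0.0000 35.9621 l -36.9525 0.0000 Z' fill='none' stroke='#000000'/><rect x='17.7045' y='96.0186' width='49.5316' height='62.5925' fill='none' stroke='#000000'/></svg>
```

viewBox `0 0 173.9013 188.5134` with mm width/height → 1 unit = 1 mm. Flip: y_m = 188.5134 − y_svg.

**Shape 1** — `<path>` rectangle, stroke `#000000` → score (S603, F1841). Machine vertices: (28.3088,150.3631) → (65.2613,150.3631) → (65.2613,114.4010) → (28.3088,114.4010) → (28.3088,150.3631). Closed: final G1 returns to the first vertex.

**Shape 2** — `<rect>` rectangle, stroke `#000000` → score (S603, F1841). Machine vertices: (17.7045,92.4948) → (67.2361,92.4948) → (67.2361,29.9023) → (17.7045,29.9023) → (17.7045,92.4948). Closed: final G1 returns to the first vertex.

G21
G90
G0 X28.3088 Y150.3631
M3 S603
G1 X65.2613 Y150.3631 F1841
G1 X65.2613 Y114.4010 F1841
G1 X28.3088 Y114.4010 F1841
G1 X28.3088 Y150.3631 F1841
M5
G0 X17.7045 Y92.4948
M3 S603
G1 X67.2361 Y92.4948 F1841
G1 X67.2361 Y29.9023 F1841
G1 X17.7045 Y29.9023 F1841
G1 X17.7045 Y92.4948 F1841
M5
G0 X0.0000 Y0.0000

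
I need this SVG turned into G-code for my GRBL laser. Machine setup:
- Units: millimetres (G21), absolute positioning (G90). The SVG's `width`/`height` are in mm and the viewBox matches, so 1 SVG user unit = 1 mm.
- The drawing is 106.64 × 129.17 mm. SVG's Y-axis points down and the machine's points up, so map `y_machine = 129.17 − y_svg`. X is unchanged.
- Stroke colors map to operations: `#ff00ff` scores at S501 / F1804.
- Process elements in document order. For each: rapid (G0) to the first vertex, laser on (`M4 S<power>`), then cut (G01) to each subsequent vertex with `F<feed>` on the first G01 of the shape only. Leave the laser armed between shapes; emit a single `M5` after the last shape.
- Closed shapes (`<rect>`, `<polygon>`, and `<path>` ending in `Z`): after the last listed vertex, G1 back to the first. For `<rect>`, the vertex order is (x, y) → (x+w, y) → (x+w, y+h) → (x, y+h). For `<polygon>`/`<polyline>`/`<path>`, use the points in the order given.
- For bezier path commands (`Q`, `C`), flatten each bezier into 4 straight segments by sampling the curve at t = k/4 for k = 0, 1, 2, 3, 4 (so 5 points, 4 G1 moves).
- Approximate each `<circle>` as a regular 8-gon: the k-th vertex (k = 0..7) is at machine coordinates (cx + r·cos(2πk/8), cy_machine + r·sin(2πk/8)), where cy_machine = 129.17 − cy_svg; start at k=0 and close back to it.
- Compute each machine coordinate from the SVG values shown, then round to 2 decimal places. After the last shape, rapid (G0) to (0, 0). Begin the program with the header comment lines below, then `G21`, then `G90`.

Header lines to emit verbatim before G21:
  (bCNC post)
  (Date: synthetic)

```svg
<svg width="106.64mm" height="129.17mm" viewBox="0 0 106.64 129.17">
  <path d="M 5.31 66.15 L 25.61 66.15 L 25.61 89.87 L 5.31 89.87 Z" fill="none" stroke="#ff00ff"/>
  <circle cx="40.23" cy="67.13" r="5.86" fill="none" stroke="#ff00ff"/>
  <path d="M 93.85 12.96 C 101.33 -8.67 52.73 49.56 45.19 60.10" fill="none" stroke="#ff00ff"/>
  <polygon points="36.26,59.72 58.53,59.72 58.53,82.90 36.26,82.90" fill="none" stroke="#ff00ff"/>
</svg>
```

1 u = 1 mm; y_m = 129.17 − y.

[1] `<path>` rectangle, #ff00ff→score S501 F1804: (5.31,63.02) → (25.61,63.02) → (25.61,39.30) → (5.31,39.30) → (5.31,63.02) (closed)

[2] `<circle>` circle, #ff00ff→score S501 F1804: (46.09,62.04) → (44.37,66.18) → (40.23,67.90) → (36.09,66.18) → (34.37,62.04) → (36.09,57.90) → (40.23,56.18) → (44.37,57.90) → (46.09,62.04) (closed)

[3] `<path>` cubic bezier, #ff00ff→score S501 F1804: (93.85,116.21) → (90.46,119.45) → (75.15,104.70) → (57.03,83.92) → (45.19,69.07)

[4] `<polygon>` rectangle, #ff00ff→score S501 F1804: (36.26,69.45) → (58.53,69.45) → (58.53,46.27) → (36.26,46.27) → (36.26,69.45) (closed)

(bCNC post)
(Date: synthetic)
G21
G90
G0 X5.31 Y63.02
M4 S501
G01 X25.61 Y63.02 F1804
G01 X25.61 Y39.30
G01 X5.31 Y39.30
G01 X5.31 Y63.02
G0 X46.09 Y62.04
M4 S501
G01 X44.37 Y66.18 F1804
G01 X40.23 Y67.90
G01 X36.09 Y66.18
G01 X34.37 Y62.04
G01 X36.09 Y57.90
G01 X40.23 Y56.18
G01 X44.37 Y57.90
G01 X46.09 Y62.04
G0 X93.85 Y116.21
M4 S501
G01 X90.46 Y119.45 F1804
G01 X75.15 Y104.70
G01 X57.03 Y83.92
G01 X45.19 Y69.07
G0 X36.26 Y69.45
M4 S501
G01 X58.53 Y69.45 F1804
G01 X58.53 Y46.27
G01 X36.26 Y46.27
G01 X36.26 Y69.45
M5
G0 X0.00 Y0.00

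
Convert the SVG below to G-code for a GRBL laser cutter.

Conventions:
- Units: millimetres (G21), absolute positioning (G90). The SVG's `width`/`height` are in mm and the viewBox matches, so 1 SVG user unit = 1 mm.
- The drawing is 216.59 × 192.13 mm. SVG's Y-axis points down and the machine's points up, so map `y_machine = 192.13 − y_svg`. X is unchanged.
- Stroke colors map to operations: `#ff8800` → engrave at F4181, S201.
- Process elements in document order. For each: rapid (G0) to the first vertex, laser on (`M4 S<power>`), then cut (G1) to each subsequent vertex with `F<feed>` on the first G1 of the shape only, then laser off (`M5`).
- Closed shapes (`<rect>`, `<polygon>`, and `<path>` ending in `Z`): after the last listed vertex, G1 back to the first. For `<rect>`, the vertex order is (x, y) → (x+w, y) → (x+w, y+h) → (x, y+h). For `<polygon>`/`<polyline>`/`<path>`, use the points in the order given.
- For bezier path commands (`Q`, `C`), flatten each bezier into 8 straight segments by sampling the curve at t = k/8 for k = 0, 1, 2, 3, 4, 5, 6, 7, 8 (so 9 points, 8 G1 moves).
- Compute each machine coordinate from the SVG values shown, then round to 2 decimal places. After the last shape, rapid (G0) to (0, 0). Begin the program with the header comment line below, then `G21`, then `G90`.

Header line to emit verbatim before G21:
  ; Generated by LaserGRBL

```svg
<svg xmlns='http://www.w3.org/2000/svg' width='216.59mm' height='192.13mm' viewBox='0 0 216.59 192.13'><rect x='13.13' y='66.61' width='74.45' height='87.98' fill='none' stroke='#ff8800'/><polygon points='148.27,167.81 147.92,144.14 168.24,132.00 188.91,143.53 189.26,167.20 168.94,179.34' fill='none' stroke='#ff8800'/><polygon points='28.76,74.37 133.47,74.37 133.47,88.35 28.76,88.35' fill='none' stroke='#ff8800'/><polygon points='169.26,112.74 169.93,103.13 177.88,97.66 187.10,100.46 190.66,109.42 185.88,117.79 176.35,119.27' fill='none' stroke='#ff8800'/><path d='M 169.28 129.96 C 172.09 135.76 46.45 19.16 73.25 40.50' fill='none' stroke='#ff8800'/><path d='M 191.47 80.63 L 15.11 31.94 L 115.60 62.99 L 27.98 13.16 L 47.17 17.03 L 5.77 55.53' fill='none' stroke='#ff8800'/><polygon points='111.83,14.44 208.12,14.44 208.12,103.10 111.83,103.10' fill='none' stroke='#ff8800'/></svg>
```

; Generated by LaserGRBL
G21
G90
G0 X13.13 Y125.52
M4 S201
G1 X87.58 Y125.52 F4181
G1 X87.58 Y37.54
G1 X13.13 Y37.54
G1 X13.13 Y125.52
M5
G0 X148.27 Y24.32
M4 S201
G1 X147.92 Y47.99 F4181
G1 X168.24 Y60.13
G1 X188.91 Y48.60
G1 X189.26 Y24.93
G1 X168.94 Y12.79
G1 X148.27 Y24.32
M5
G0 X28.76 Y117.76
M4 S201
G1 X133.47 Y117.76 F4181
G1 X133.47 Y103.78
G1 X28.76 Y103.78
G1 X28.76 Y117.76
M5
G0 X169.26 Y79.39
M4 S201
G1 X169.93 Y89.00 F4181
G1 X177.88 Y94.47
G1 X187.10 Y91.67
G1 X190.66 Y82.71
G1 X185.88 Y74.34
G1 X176.35 Y72.86
G1 X169.26 Y79.39
M5
G0 X169.28 Y62.17
M4 S201
G1 X164.86 Y65.22 F4181
G1 X151.69 Y76.70
G1 X133.06 Y93.55
G1 X112.27 Y112.73
G1 X92.60 Y131.17
G1 X77.34 Y145.84
G1 X69.80 Y153.68
G1 X73.25 Y151.63
M5
G0 X191.47 Y111.50
M4 S201
G1 X15.11 Y160.19 F4181
G1 X115.60 Y129.14
G1 X27.98 Y178.97
G1 X47.17 Y175.10
G1 X5.77 Y136.60
M5
G0 X111.83 Y177.69
M4 S201
G1 X208.12 Y177.69 F4181
G1 X208.12 Y89.03
G1 X111.83 Y89.03
G1 X111.83 Y177.69
M5
G0 X0.00 Y0.00

viewBox `0 0 216.59 192.13` with mm width/height → 1 unit = 1 mm. Flip: y_m = 192.13 − y_svg.

**Shape 1** — `<rect>` rectangle, stroke `#ff8800` → engrave (S201, F4181). Machine vertices: (13.13,125.52) → (87.58,125.52) → (87.58,37.54) → (13.13,37.54) → (13.13,125.52). Closed: final G1 returns to the first vertex.

**Shape 2** — `<polygon>` regular polygon, stroke `#ff8800` → engrave (S201, F4181). Machine vertices: (148.27,24.32) → (147.92,47.99) → (168.24,60.13) → (188.91,48.60) → (189.26,24.93) → (168.94,12.79) → (148.27,24.32). Closed: final G1 returns to the first vertex.

**Shape 3** — `<polygon>` rectangle, stroke `#ff8800` → engrave (S201, F4181). Machine vertices: (28.76,117.76) → (133.47,117.76) → (133.47,103.78) → (28.76,103.78) → (28.76,117.76). Closed: final G1 returns to the first vertex.

**Shape 4** — `<polygon>` regular polygon, stroke `#ff8800` → engrave (S201, F4181). Machine vertices: (169.26,79.39) → (169.93,89.00) → (177.88,94.47) → (187.10,91.67) → (190.66,82.71) → (185.88,74.34) → (176.35,72.86) → (169.26,79.39). Closed: final G1 returns to the first vertex.

**Shape 5** — `<path>` cubic bezier, stroke `#ff8800` → engrave (S201, F4181). Control points (SVG): P0=(169.28,129.96), P1=(172.09,135.76), P2=(46.45,19.16), P3=(73.25,40.50); sampled at t=k/8. Machine vertices: (169.28,62.17) → (164.86,65.22) → (151.69,76.70) → (133.06,93.55) → (112.27,112.73) → (92.60,131.17) → (77.34,145.84) → (69.80,153.68) → (73.25,151.63). Open path.

**Shape 6** — `<path>` open polyline, stroke `#ff8800` → engrave (S201, F4181). Machine vertices: (191.47,111.50) → (15.11,160.19) → (115.60,129.14) → (27.98,178.97) → (47.17,175.10) → (5.77,136.60). Open path.

**Shape 7** — `<polygon>` rectangle, stroke `#ff8800` → engrave (S201, F4181). Machine vertices: (111.83,177.69) → (208.12,177.69) → (208.12,89.03) → (111.83,89.03) → (111.83,177.69). Closed: final G1 returns to the first vertex.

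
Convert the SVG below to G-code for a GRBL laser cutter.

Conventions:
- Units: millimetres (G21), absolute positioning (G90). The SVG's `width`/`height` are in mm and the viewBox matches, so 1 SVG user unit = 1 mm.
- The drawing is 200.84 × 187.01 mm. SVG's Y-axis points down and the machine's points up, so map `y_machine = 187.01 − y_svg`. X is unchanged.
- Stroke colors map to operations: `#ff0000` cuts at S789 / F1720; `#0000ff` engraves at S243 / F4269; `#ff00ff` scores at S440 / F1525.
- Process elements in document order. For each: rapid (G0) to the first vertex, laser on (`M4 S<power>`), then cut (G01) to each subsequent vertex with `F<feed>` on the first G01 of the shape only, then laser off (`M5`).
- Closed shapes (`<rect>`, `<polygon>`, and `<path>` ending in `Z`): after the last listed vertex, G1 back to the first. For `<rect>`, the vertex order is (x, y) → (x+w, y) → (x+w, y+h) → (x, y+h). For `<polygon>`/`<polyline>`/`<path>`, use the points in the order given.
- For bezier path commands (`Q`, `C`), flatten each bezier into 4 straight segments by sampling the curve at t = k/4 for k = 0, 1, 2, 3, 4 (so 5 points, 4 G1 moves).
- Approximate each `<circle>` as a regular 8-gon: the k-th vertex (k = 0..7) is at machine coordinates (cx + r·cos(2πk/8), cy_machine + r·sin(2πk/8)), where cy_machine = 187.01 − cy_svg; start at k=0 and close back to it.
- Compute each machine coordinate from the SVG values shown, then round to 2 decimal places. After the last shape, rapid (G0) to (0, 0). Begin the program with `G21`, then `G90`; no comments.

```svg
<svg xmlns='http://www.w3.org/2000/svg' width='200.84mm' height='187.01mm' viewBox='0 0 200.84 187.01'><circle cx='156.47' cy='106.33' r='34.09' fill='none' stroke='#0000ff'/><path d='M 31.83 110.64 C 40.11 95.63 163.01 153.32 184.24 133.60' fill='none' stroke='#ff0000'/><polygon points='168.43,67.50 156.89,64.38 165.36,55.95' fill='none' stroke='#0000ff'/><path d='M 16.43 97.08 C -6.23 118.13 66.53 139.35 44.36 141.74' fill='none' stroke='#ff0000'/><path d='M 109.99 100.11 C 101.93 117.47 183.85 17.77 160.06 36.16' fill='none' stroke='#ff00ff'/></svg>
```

G21
G90
G0 X190.56 Y80.68
M4 S243
G01 X180.58 Y104.79 F4269
G01 X156.47 Y114.77
G01 X132.36 Y104.79
G01 X122.38 Y80.68
G01 X132.36 Y56.57
G01 X156.47 Y46.59
G01 X180.58 Y56.57
G01 X190.56 Y80.68
M5
G0 X31.83 Y76.37
M4 S789
G01 X56.15 Y76.34 F1720
G01 X103.18 Y63.12
G01 X152.63 Y50.79
G01 X184.24 Y53.41
M5
G0 X168.43 Y119.51
M4 S243
G01 X156.89 Y122.63 F4269
G01 X165.36 Y131.06
G01 X168.43 Y119.51
M5
G0 X16.43 Y89.93
M4 S789
G01 X14.35 Y74.41 F1720
G01 X30.21 Y60.60
G01 X46.16 Y50.30
G01 X44.36 Y45.27
M5
G0 X109.99 Y86.90
M4 S440
G01 X117.76 Y92.15 F1525
G01 X140.92 Y119.26
G01 X161.14 Y146.17
G01 X160.06 Y150.85
M5
G0 X0.00 Y0.00

viewBox `0 0 200.84 187.01` with mm width/height → 1 unit = 1 mm. Flip: y_m = 187.01 − y_svg.

**Shape 1** — `<circle>` circle, stroke `#0000ff` → engrave (S243, F4269). Machine vertices: (190.56,80.68) → (180.58,104.79) → (156.47,114.77) → (132.36,104.79) → (122.38,80.68) → (132.36,56.57) → (156.47,46.59) → (180.58,56.57) → (190.56,80.68). Closed: final G1 returns to the first vertex.

**Shape 2** — `<path>` cubic bezier, stroke `#ff0000` → cut (S789, F1720). Control points (SVG): P0=(31.83,110.64), P1=(40.11,95.63), P2=(163.01,153.32), P3=(184.24,133.60); sampled at t=k/4. Machine vertices: (31.83,76.37) → (56.15,76.34) → (103.18,63.12) → (152.63,50.79) → (184.24,53.41). Open path.

**Shape 3** — `<polygon>` regular polygon, stroke `#0000ff` → engrave (S243, F4269). Machine vertices: (168.43,119.51) → (156.89,122.63) → (165.36,131.06) → (168.43,119.51). Closed: final G1 returns to the first vertex.

**Shape 4** — `<path>` cubic bezier, stroke `#ff0000` → cut (S789, F1720). Control points (SVG): P0=(16.43,97.08), P1=(-6.23,118.13), P2=(66.53,139.35), P3=(44.36,141.74); sampled at t=k/4. Machine vertices: (16.43,89.93) → (14.35,74.41) → (30.21,60.60) → (46.16,50.30) → (44.36,45.27). Open path.

**Shape 5** — `<path>` cubic bezier, stroke `#ff00ff` → score (S440, F1525). Control points (SVG): P0=(109.99,100.11), P1=(101.93,117.47), P2=(183.85,17.77), P3=(160.06,36.16); sampled at t=k/4. Machine vertices: (109.99,86.90) → (117.76,92.15) → (140.92,119.26) → (161.14,146.17) → (160.06,150.85). Open path.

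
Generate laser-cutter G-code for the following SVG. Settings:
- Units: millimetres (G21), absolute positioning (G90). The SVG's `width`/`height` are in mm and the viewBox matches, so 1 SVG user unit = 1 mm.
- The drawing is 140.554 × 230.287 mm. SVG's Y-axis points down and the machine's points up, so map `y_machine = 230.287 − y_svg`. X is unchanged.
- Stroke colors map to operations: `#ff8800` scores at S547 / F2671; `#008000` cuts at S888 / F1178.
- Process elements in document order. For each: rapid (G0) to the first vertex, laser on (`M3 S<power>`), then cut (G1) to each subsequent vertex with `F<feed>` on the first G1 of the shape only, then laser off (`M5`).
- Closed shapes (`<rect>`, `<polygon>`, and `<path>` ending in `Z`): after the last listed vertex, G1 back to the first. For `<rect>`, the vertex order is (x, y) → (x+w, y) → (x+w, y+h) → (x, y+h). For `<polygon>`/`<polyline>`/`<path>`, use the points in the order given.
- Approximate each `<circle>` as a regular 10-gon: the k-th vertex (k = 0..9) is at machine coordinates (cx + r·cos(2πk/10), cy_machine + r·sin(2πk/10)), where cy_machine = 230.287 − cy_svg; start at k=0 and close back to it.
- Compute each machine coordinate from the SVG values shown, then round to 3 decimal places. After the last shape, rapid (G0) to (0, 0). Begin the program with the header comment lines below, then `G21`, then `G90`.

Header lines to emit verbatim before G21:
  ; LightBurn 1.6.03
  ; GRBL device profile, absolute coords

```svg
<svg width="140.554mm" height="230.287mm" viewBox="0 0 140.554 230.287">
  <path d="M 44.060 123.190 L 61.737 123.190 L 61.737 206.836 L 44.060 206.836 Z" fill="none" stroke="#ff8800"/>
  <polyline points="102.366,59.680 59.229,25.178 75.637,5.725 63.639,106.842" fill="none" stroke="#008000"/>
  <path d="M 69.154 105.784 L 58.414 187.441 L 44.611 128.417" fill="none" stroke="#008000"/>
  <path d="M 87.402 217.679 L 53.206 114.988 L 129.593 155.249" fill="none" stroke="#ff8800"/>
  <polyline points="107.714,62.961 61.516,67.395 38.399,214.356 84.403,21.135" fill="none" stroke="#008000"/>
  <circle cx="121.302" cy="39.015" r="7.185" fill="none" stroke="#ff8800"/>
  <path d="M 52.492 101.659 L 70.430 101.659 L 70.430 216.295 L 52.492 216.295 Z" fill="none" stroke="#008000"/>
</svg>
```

; LightBurn 1.6.03
; GRBL device profile, absolute coords
G21
G90
G0 X44.060 Y107.097
M3 S547
G1 X61.737 Y107.097 F2671
G1 X61.737 Y23.451
G1 X44.060 Y23.451
G1 X44.060 Y107.097
M5
G0 X102.366 Y170.607
M3 S888
G1 X59.229 Y205.109 F1178
G1 X75.637 Y224.562
G1 X63.639 Y123.445
M5
G0 X69.154 Y124.503
M3 S888
G1 X58.414 Y42.846 F1178
G1 X44.611 Y101.870
M5
G0 X87.402 Y12.608
M3 S547
G1 X53.206 Y115.299 F2671
G1 X129.593 Y75.038
M5
G0 X107.714 Y167.326
M3 S888
G1 X61.516 Y162.892 F1178
G1 X38.399 Y15.931
G1 X84.403 Y209.152
M5
G0 X128.487 Y191.272
M3 S547
G1 X127.115 Y195.495 F2671
G1 X123.522 Y198.105
G1 X119.082 Y198.105
G1 X115.489 Y195.495
G1 X114.117 Y191.272
G1 X115.489 Y187.049
G1 X119.082 Y184.439
G1 X123.522 Y184.439
G1 X127.115 Y187.049
G1 X128.487 Y191.272
M5
G0 X52.492 Y128.628
M3 S888
G1 X70.430 Y128.628 F1178
G1 X70.430 Y13.992
G1 X52.492 Y13.992
G1 X52.492 Y128.628
M5
G0 X0.000 Y0.000

Since the viewBox matches the mm dimensions, user units are millimetres directly. The only transform is the Y-flip y_m = 230.287 − y_svg.

Shape 1 is a rectangle drawn with `<path>`. Its stroke #ff8800 means score at S547, F2671. After flipping Y the toolpath is (44.060,107.097) → (61.737,107.097) → (61.737,23.451) → (44.060,23.451) → (44.060,107.097), returning to the start.

Shape 2 is a open polyline drawn with `<polyline>`. Its stroke #008000 means cut at S888, F1178. After flipping Y the toolpath is (102.366,170.607) → (59.229,205.109) → (75.637,224.562) → (63.639,123.445).

Shape 3 is a open polyline drawn with `<path>`. Its stroke #008000 means cut at S888, F1178. After flipping Y the toolpath is (69.154,124.503) → (58.414,42.846) → (44.611,101.870).

Shape 4 is a open polyline drawn with `<path>`. Its stroke #ff8800 means score at S547, F2671. After flipping Y the toolpath is (87.402,12.608) → (53.206,115.299) → (129.593,75.038).

Shape 5 is a open polyline drawn with `<polyline>`. Its stroke #008000 means cut at S888, F1178. After flipping Y the toolpath is (107.714,167.326) → (61.516,162.892) → (38.399,15.931) → (84.403,209.152).

Shape 6 is a circle drawn with `<circle>`. Its stroke #ff8800 means score at S547, F2671. After flipping Y the toolpath is (128.487,191.272) → (127.115,195.495) → (123.522,198.105) → (119.082,198.105) → (115.489,195.495) → (114.117,191.272) → (115.489,187.049) → (119.082,184.439) → (123.522,184.439) → (127.115,187.049) → (128.487,191.272), returning to the start.

Shape 7 is a rectangle drawn with `<path>`. Its stroke #008000 means cut at S888, F1178. After flipping Y the toolpath is (52.492,128.628) → (70.430,128.628) → (70.430,13.992) → (52.492,13.992) → (52.492,128.628), returning to the start.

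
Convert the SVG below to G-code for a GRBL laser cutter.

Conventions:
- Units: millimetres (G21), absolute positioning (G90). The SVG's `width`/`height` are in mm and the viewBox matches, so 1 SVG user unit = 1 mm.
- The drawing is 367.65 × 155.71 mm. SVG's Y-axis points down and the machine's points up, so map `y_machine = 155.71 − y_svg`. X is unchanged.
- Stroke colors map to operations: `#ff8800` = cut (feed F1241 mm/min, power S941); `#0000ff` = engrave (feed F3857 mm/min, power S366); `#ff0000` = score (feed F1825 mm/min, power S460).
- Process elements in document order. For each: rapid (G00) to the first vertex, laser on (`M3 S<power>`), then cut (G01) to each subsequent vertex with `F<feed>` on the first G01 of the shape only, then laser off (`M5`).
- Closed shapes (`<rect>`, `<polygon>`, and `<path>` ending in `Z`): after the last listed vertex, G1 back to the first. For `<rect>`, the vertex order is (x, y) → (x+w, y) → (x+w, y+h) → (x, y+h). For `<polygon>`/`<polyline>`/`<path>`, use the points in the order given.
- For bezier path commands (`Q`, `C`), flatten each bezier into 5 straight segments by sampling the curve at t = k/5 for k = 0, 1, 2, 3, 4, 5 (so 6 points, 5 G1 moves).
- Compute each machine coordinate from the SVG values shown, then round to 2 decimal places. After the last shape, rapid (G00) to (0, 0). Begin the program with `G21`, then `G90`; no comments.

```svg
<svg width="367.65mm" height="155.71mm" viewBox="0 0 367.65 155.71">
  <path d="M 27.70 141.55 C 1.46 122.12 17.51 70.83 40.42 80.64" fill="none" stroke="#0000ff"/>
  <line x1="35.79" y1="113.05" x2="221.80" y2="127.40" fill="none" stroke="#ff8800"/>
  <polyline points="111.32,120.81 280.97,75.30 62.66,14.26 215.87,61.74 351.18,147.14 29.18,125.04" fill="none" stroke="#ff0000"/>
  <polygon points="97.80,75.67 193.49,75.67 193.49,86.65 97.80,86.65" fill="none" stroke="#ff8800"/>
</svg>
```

1 u = 1 mm; y_m = 155.71 − y.

[1] `<path>` cubic bezier, #0000ff→engrave S366 F3857: (27.70,14.16) → (16.75,28.90) → (14.24,46.82) → (18.49,63.46) → (27.78,74.37) → (40.42,75.07)

[2] `<line>` line segment, #ff8800→cut S941 F1241: (35.79,42.66) → (221.80,28.31)

[3] `<polyline>` open polyline, #ff0000→score S460 F1825: (111.32,34.90) → (280.97,80.41) → (62.66,141.45) → (215.87,93.97) → (351.18,8.57) → (29.18,30.67)

[4] `<polygon>` rectangle, #ff8800→cut S941 F1241: (97.80,80.04) → (193.49,80.04) → (193.49,69.06) → (97.80,69.06) → (97.80,80.04) (closed)

G21
G90
G00 X27.70 Y14.16
M3 S366
G01 X16.75 Y28.90 F3857
G01 X14.24 Y46.82
G01 X18.49 Y63.46
G01 X27.78 Y74.37
G01 X40.42 Y75.07
M5
G00 X35.79 Y42.66
M3 S941
G01 X221.80 Y28.31 F1241
M5
G00 X111.32 Y34.90
M3 S460
G01 X280.97 Y80.41 F1825
G01 X62.66 Y141.45
G01 X215.87 Y93.97
G01 X351.18 Y8.57
G01 X29.18 Y30.67
M5
G00 X97.80 Y80.04
M3 S941
G01 X193.49 Y80.04 F1241
G01 X193.49 Y69.06
G01 X97.80 Y69.06
G01 X97.80 Y80.04
M5
G00 X0.00 Y0.00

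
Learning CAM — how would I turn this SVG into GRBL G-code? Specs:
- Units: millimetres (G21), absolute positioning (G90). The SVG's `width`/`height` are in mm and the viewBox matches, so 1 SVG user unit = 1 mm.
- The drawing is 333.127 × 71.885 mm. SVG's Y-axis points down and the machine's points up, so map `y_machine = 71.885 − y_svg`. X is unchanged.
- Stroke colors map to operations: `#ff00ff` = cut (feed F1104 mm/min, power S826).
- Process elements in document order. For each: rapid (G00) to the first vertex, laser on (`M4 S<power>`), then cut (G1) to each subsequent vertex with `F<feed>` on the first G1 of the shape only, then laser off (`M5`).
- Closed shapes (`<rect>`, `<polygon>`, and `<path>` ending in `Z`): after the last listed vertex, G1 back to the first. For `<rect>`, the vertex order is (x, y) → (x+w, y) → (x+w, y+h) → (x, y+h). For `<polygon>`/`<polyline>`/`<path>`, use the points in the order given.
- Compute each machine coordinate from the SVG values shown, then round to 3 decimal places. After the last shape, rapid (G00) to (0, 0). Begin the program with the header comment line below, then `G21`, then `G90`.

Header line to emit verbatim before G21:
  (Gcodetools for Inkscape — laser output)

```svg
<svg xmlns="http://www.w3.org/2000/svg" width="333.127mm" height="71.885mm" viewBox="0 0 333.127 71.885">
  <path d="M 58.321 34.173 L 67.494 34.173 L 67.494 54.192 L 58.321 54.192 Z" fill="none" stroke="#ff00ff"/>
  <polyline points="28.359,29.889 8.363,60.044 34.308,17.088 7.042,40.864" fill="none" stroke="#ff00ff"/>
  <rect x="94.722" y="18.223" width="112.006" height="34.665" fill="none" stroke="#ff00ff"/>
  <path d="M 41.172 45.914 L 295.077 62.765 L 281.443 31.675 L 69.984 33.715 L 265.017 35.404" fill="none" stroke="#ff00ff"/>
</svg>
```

viewBox `0 0 333.127 71.885` with mm width/height → 1 unit = 1 mm. Flip: y_m = 71.885 − y_svg.

**Shape 1** — `<path>` rectangle, stroke `#ff00ff` → cut (S826, F1104). Machine vertices: (58.321,37.712) → (67.494,37.712) → (67.494,17.693) → (58.321,17.693) → (58.321,37.712). Closed: final G1 returns to the first vertex.

**Shape 2** — `<polyline>` open polyline, stroke `#ff00ff` → cut (S826, F1104). Machine vertices: (28.359,41.996) → (8.363,11.841) → (34.308,54.797) → (7.042,31.021). Open path.

**Shape 3** — `<rect>` rectangle, stroke `#ff00ff` → cut (S826, F1104). Machine vertices: (94.722,53.662) → (206.728,53.662) → (206.728,18.997) → (94.722,18.997) → (94.722,53.662). Closed: final G1 returns to the first vertex.

**Shape 4** — `<path>` open polyline, stroke `#ff00ff` → cut (S826, F1104). Machine vertices: (41.172,25.971) → (295.077,9.120) → (281.443,40.210) → (69.984,38.170) → (265.017,36.481). Open path.

(Gcodetools for Inkscape — laser output)
G21
G90
G00 X58.321 Y37.712
M4 S826
G1 X67.494 Y37.712 F1104
G1 X67.494 Y17.693
G1 X58.321 Y17.693
G1 X58.321 Y37.712
M5
G00 X28.359 Y41.996
M4 S826
G1 X8.363 Y11.841 F1104
G1 X34.308 Y54.797
G1 X7.042 Y31.021
M5
G00 X94.722 Y53.662
M4 S826
G1 X206.728 Y53.662 F1104
G1 X206.728 Y18.997
G1 X94.722 Y18.997
G1 X94.722 Y53.662
M5
G00 X41.172 Y25.971
M4 S826
G1 X295.077 Y9.120 F1104
G1 X281.443 Y40.210
G1 X69.984 Y38.170
G1 X265.017 Y36.481
M5
G00 X0.000 Y0.000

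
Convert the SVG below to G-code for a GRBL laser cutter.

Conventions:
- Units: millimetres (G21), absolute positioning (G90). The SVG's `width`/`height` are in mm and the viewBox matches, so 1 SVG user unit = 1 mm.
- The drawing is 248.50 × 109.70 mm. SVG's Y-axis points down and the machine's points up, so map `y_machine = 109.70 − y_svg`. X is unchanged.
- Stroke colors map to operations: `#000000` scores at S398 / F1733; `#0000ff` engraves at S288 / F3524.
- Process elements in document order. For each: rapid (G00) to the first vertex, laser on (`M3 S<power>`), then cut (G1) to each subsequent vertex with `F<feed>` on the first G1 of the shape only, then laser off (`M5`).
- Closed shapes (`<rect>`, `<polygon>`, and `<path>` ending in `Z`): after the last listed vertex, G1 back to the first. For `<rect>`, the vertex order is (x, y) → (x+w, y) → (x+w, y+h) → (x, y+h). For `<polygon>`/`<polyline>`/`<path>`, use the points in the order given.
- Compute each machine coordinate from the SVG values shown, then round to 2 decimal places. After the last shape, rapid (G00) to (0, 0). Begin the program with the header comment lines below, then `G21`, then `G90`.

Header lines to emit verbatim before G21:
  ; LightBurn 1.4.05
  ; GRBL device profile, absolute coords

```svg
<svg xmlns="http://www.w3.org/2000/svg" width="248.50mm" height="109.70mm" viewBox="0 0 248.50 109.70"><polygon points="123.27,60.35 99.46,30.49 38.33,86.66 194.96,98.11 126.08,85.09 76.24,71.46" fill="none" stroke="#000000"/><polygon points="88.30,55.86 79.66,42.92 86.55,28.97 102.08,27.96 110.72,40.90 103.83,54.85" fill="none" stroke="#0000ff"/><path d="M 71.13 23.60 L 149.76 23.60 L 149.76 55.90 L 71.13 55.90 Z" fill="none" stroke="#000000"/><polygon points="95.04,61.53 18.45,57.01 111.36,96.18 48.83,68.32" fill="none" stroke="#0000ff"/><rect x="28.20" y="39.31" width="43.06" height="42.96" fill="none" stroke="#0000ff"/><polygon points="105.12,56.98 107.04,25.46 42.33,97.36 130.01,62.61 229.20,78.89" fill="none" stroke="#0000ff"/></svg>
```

Since the viewBox matches the mm dimensions, user units are millimetres directly. The only transform is the Y-flip y_m = 109.70 − y_svg.

Shape 1 is a closed polygon drawn with `<polygon>`. Its stroke #000000 means score at S398, F1733. After flipping Y the toolpath is (123.27,49.35) → (99.46,79.21) → (38.33,23.04) → (194.96,11.59) → (126.08,24.61) → (76.24,38.24) → (123.27,49.35), returning to the start.

Shape 2 is a regular polygon drawn with `<polygon>`. Its stroke #0000ff means engrave at S288, F3524. After flipping Y the toolpath is (88.30,53.84) → (79.66,66.78) → (86.55,80.73) → (102.08,81.74) → (110.72,68.80) → (103.83,54.85) → (88.30,53.84), returning to the start.

Shape 3 is a rectangle drawn with `<path>`. Its stroke #000000 means score at S398, F1733. After flipping Y the toolpath is (71.13,86.10) → (149.76,86.10) → (149.76,53.80) → (71.13,53.80) → (71.13,86.10), returning to the start.

Shape 4 is a closed polygon drawn with `<polygon>`. Its stroke #0000ff means engrave at S288, F3524. After flipping Y the toolpath is (95.04,48.17) → (18.45,52.69) → (111.36,13.52) → (48.83,41.38) → (95.04,48.17), returning to the start.

Shape 5 is a rectangle drawn with `<rect>`. Its stroke #0000ff means engrave at S288, F3524. After flipping Y the toolpath is (28.20,70.39) → (71.26,70.39) → (71.26,27.43) → (28.20,27.43) → (28.20,70.39), returning to the start.

Shape 6 is a closed polygon drawn with `<polygon>`. Its stroke #0000ff means engrave at S288, F3524. After flipping Y the toolpath is (105.12,52.72) → (107.04,84.24) → (42.33,12.34) → (130.01,47.09) → (229.20,30.81) → (105.12,52.72), returning to the start.

; LightBurn 1.4.05
; GRBL device profile, absolute coords
G21
G90
G00 X123.27 Y49.35
M3 S398
G1 X99.46 Y79.21 F1733
G1 X38.33 Y23.04
G1 X194.96 Y11.59
G1 X126.08 Y24.61
G1 X76.24 Y38.24
G1 X123.27 Y49.35
M5
G00 X88.30 Y53.84
M3 S288
G1 X79.66 Y66.78 F3524
G1 X86.55 Y80.73
G1 X102.08 Y81.74
G1 X110.72 Y68.80
G1 X103.83 Y54.85
G1 X88.30 Y53.84
M5
G00 X71.13 Y86.10
M3 S398
G1 X149.76 Y86.10 F1733
G1 X149.76 Y53.80
G1 X71.13 Y53.80
G1 X71.13 Y86.10
M5
G00 X95.04 Y48.17
M3 S288
G1 X18.45 Y52.69 F3524
G1 X111.36 Y13.52
G1 X48.83 Y41.38
G1 X95.04 Y48.17
M5
G00 X28.20 Y70.39
M3 S288
G1 X71.26 Y70.39 F3524
G1 X71.26 Y27.43
G1 X28.20 Y27.43
G1 X28.20 Y70.39
M5
G00 X105.12 Y52.72
M3 S288
G1 X107.04 Y84.24 F3524
G1 X42.33 Y12.34
G1 X130.01 Y47.09
G1 X229.20 Y30.81
G1 X105.12 Y52.72
M5
G00 X0.00 Y0.00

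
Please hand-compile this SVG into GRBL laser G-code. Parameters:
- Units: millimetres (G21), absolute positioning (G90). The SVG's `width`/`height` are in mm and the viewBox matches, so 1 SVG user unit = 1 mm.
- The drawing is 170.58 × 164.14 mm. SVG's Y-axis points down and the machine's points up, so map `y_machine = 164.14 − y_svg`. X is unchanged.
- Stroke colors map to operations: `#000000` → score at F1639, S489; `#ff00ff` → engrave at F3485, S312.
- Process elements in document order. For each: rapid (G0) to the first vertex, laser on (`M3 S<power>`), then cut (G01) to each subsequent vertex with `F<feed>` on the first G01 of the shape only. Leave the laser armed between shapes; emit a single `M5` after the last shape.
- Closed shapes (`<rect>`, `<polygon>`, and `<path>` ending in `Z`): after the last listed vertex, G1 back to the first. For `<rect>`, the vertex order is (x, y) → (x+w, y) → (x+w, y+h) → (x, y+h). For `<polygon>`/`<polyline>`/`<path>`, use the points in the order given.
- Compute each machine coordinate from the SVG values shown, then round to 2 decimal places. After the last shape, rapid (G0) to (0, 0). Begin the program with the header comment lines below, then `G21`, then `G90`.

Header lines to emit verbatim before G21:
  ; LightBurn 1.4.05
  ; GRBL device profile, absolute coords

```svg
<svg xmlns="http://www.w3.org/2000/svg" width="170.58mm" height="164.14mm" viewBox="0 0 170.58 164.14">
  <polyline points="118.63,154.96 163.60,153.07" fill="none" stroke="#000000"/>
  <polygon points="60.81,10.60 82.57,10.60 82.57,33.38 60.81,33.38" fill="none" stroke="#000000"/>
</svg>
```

viewBox `0 0 170.58 164.14` with mm width/height → 1 unit = 1 mm. Flip: y_m = 164.14 − y_svg.

**Shape 1** — `<polyline>` line segment, stroke `#000000` → score (S489, F1639). Machine vertices: (118.63,9.18) → (163.60,11.07). Open path.

**Shape 2** — `<polygon>` rectangle, stroke `#000000` → score (S489, F1639). Machine vertices: (60.81,153.54) → (82.57,153.54) → (82.57,130.76) → (60.81,130.76) → (60.81,153.54). Closed: final G1 returns to the first vertex.

; LightBurn 1.4.05
; GRBL device profile, absolute coords
G21
G90
G0 X118.63 Y9.18
M3 S489
G01 X163.60 Y11.07 F1639
G0 X60.81 Y153.54
M3 S489
G01 X82.57 Y153.54 F1639
G01 X82.57 Y130.76
G01 X60.81 Y130.76
G01 X60.81 Y153.54
M5
G0 X0.00 Y0.00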